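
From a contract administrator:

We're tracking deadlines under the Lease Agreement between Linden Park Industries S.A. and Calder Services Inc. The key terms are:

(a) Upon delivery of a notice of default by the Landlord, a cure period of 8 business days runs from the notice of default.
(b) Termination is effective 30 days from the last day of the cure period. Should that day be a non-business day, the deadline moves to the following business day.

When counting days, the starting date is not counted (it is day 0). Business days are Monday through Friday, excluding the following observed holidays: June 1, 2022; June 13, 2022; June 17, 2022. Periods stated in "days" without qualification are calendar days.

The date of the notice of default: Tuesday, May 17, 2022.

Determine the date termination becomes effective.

June 27, 2022

The last day of the cure period: counting 8 business days from Tuesday, May 17, 2022 (May 18, May 19, May 20, May 23, May 24, May 25, May 26, May 27, skipping weekends) reaches Friday, May 27, 2022.
The date termination becomes effective: 30 calendar days after May 27, 2022 is June 26, 2022. That falls on a Sunday, so it rolls to the next business day, Monday, June 27, 2022.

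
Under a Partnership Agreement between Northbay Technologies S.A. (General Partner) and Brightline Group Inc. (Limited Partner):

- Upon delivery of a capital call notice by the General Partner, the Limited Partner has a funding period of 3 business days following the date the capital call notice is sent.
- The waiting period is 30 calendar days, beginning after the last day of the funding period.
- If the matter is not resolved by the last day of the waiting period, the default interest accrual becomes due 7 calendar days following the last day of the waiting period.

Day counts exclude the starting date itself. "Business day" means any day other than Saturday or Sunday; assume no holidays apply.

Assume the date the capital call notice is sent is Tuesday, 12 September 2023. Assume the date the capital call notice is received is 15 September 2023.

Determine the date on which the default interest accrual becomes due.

The last day of the funding period: counting 3 business days from Tuesday, 12 September 2023 (Sep 13, Sep 14, Sep 15, skipping weekends) reaches Friday, 15 September 2023.
The last day of the waiting period: 15 September 2023 + 30 days = 15 October 2023.
Adding 7 calendar days to 15 October 2023 gives 22 October 2023, which is the date on which the default interest accrual becomes due.

22 October 2023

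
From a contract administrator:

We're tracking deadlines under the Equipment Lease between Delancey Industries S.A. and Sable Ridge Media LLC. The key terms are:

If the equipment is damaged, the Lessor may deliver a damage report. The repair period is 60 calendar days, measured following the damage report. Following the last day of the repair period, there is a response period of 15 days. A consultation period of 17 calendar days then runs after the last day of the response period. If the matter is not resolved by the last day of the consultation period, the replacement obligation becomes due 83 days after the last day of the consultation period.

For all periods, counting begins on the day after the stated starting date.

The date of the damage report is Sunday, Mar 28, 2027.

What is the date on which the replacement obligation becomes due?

Sep 19, 2027

Adding 60 calendar days to Mar 28, 2027 gives May 27, 2027, which is the last day of the repair period.
Adding 15 calendar days to May 27, 2027 gives Jun 11, 2027, which is the last day of the response period.
The last day of the consultation period: Jun 11, 2027 + 17 days = Jun 28, 2027.
The date on which the replacement obligation becomes due: 83 calendar days after Jun 28, 2027 is Sep 19, 2027.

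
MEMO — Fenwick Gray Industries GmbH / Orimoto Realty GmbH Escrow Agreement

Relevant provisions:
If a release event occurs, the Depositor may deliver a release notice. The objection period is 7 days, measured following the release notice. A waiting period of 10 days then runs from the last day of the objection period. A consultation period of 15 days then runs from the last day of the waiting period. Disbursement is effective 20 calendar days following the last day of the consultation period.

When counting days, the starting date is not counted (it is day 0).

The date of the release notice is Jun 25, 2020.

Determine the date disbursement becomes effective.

Aug 16, 2020

The last day of the objection period: Jun 25, 2020 + 7 days = Jul 2, 2020.
The last day of the waiting period: Jul 2, 2020 + 10 days = Jul 12, 2020.
Adding 15 calendar days to Jul 12, 2020 gives Jul 27, 2020, which is the last day of the consultation period.
The date disbursement becomes effective: Jul 27, 2020 + 20 days = Aug 16, 2020.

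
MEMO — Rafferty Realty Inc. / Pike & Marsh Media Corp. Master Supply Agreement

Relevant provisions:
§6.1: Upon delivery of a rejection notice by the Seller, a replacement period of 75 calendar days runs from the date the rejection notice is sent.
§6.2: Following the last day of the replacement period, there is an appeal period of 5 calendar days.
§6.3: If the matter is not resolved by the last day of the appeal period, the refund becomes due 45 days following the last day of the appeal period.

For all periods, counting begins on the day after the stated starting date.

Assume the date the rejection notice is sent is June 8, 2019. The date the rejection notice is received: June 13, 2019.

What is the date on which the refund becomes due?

The last day of the replacement period: 75 calendar days after June 8, 2019 is August 22, 2019.
The last day of the appeal period: 5 calendar days after August 22, 2019 is August 27, 2019.
The date on which the refund becomes due: 45 calendar days after August 27, 2019 is October 11, 2019.

October 11, 2019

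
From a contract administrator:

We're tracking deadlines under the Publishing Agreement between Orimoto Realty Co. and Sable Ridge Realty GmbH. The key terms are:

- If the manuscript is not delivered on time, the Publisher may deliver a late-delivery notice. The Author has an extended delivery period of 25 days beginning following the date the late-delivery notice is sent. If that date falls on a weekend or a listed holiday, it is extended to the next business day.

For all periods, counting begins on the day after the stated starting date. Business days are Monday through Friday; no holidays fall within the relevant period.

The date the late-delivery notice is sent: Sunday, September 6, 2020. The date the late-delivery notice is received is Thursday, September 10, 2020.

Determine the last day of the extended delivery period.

The last day of the extended delivery period: 25 calendar days after September 6, 2020 is October 1, 2020. October 1, 2020 is a Thursday, so no roll-forward applies.

October 1, 2020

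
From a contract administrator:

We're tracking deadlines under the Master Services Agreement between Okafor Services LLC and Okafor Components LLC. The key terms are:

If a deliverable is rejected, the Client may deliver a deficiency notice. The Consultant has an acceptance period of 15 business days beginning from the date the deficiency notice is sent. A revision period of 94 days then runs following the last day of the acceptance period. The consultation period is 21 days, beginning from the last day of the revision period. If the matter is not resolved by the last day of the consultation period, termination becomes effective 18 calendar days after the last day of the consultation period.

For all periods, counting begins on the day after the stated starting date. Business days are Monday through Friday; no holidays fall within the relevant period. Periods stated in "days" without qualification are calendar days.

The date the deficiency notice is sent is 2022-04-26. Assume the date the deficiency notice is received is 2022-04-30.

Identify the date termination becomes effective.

2022-09-27

The last day of the acceptance period: 15 business days after Tuesday, 2022-04-26, skipping weekends — Apr 27, Apr 28, Apr 29, May 2, …, May 13, May 16, May 17 — lands on Tuesday, 2022-05-17.
The last day of the revision period: 94 calendar days after 2022-05-17 is 2022-08-19.
Adding 21 calendar days to 2022-08-19 gives 2022-09-09, which is the last day of the consultation period.
The date termination becomes effective: 2022-09-09 + 18 days = 2022-09-27.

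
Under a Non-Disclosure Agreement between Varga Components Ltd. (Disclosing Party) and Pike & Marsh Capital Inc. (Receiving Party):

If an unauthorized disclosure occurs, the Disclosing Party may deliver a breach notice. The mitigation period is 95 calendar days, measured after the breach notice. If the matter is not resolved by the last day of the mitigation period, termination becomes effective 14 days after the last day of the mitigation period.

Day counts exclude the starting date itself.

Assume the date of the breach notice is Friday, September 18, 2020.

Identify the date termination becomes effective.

Adding 95 calendar days to September 18, 2020 gives December 22, 2020, which is the last day of the mitigation period.
The date termination becomes effective: December 22, 2020 + 14 days = January 5, 2021.

January 5, 2021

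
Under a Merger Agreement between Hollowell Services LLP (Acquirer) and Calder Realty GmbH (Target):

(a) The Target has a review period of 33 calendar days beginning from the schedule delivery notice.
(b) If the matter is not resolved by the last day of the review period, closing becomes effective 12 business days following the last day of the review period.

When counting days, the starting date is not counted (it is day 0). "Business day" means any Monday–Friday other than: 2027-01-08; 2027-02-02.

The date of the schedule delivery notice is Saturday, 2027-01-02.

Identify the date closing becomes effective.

2027-02-22

The last day of the review period: 2027-01-02 + 33 days = 2027-02-04.
The date closing becomes effective: counting 12 business days from Thursday, 2027-02-04 (Feb 5, Feb 8, Feb 9, Feb 10, …, Feb 18, Feb 19, Feb 22, skipping weekends) reaches Monday, 2027-02-22.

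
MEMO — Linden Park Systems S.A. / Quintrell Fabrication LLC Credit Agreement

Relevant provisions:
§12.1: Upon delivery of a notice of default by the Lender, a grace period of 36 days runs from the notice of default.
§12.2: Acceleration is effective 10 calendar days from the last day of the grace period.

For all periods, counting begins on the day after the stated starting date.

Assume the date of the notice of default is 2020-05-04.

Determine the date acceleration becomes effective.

Adding 36 calendar days to 2020-05-04 gives 2020-06-09, which is the last day of the grace period.
The date acceleration becomes effective: 10 calendar days after 2020-06-09 is 2020-06-19.

2020-06-19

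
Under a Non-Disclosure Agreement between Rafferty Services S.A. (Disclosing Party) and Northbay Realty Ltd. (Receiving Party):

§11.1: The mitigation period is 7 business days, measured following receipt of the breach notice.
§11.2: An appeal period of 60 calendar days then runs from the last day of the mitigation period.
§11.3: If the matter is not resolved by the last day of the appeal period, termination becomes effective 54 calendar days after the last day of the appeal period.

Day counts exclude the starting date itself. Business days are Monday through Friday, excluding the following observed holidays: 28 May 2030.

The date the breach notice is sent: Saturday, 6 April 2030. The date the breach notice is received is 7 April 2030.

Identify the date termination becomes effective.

From Sunday, 7 April 2030, 7 business days (Apr 8, Apr 9, Apr 10, Apr 11, Apr 12, Apr 15, Apr 16, skipping weekends) brings us to Tuesday, 16 April 2030, which is the last day of the mitigation period.
The last day of the appeal period: 16 April 2030 + 60 days = 15 June 2030.
The date termination becomes effective: 54 calendar days after 15 June 2030 is 8 August 2030.

8 August 2030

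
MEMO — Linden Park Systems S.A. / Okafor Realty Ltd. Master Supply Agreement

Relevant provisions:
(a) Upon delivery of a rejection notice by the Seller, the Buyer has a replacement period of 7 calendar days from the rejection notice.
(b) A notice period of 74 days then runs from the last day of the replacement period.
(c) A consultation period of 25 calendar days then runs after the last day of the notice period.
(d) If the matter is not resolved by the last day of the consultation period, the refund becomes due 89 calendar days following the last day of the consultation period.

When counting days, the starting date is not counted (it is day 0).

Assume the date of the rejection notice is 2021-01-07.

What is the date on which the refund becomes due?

2021-07-21

The last day of the replacement period: 2021-01-07 + 7 days = 2021-01-14.
The last day of the notice period: 74 calendar days after 2021-01-14 is 2021-03-29.
The last day of the consultation period: 2021-03-29 + 25 days = 2021-04-23.
The date on which the refund becomes due: 2021-04-23 + 89 days = 2021-07-21.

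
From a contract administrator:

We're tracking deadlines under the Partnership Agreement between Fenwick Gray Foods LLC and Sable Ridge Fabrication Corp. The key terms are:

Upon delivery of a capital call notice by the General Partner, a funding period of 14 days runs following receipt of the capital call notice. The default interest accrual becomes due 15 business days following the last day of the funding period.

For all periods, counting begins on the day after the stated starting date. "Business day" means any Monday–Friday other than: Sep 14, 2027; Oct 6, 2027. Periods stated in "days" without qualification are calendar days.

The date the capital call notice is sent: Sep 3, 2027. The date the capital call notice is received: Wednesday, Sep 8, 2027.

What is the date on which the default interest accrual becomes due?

Oct 14, 2027

The last day of the funding period: Sep 8, 2027 + 14 days = Sep 22, 2027.
The date on which the default interest accrual becomes due: counting 15 business days from Wednesday, Sep 22, 2027 (Sep 23, Sep 24, Sep 27, Sep 28, …, Oct 12, Oct 13, Oct 14, skipping weekends and the listed holiday on Oct 6) reaches Thursday, Oct 14, 2027.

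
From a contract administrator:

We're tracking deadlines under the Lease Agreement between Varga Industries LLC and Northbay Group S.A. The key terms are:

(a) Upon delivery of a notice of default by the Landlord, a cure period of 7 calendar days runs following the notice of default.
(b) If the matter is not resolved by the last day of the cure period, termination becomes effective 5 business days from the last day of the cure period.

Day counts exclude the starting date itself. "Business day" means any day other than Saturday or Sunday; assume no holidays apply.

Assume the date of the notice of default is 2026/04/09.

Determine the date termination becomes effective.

2026/04/23

Adding 7 calendar days to 2026/04/09 gives 2026/04/16, which is the last day of the cure period.
From Thursday, 2026/04/16, 5 business days (Apr 17, Apr 20, Apr 21, Apr 22, Apr 23, skipping weekends) brings us to Thursday, 2026/04/23, which is the date termination becomes effective.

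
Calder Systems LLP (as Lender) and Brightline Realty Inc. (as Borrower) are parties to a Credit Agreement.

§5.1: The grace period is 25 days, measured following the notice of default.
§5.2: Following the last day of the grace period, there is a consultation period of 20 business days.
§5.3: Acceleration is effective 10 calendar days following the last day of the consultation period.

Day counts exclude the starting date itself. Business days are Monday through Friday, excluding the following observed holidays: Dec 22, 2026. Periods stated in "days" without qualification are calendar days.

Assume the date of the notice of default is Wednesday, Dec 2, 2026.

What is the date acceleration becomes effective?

Feb 1, 2027

Adding 25 calendar days to Dec 2, 2026 gives Dec 27, 2026, which is the last day of the grace period.
The last day of the consultation period: 20 business days after Sunday, Dec 27, 2026, skipping weekends — Dec 28, Dec 29, Dec 30, Dec 31, …, Jan 20, Jan 21, Jan 22 — lands on Friday, Jan 22, 2027.
The date acceleration becomes effective: Jan 22, 2027 + 10 days = Feb 1, 2027.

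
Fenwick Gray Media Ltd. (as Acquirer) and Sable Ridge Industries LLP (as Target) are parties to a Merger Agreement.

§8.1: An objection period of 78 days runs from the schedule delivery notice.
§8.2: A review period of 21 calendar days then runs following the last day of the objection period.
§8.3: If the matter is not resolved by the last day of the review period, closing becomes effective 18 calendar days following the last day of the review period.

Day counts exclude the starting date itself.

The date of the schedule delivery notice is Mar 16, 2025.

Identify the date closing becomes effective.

Jul 11, 2025

The last day of the objection period: Mar 16, 2025 + 78 days = Jun 2, 2025.
The last day of the review period: 21 calendar days after Jun 2, 2025 is Jun 23, 2025.
The date closing becomes effective: Jun 23, 2025 + 18 days = Jul 11, 2025.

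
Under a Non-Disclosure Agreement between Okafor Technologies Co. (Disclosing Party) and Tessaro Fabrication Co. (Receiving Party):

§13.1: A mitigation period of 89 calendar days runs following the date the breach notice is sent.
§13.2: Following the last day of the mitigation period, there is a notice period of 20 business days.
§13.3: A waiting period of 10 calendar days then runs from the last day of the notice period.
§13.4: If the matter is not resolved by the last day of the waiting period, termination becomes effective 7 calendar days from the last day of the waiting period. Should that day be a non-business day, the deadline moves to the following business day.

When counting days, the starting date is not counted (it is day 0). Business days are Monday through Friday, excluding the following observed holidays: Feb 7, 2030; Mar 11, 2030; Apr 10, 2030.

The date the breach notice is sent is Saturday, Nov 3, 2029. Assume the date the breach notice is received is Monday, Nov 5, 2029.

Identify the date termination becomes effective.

The last day of the mitigation period: 89 calendar days after Nov 3, 2029 is Jan 31, 2030.
The last day of the notice period: 20 business days after Thursday, Jan 31, 2030, skipping weekends and the listed holiday on Feb 7 — Feb 1, Feb 4, Feb 5, Feb 6, …, Feb 27, Feb 28, Mar 1 — lands on Friday, Mar 1, 2030.
The last day of the waiting period: Mar 1, 2030 + 10 days = Mar 11, 2030.
Adding 7 calendar days to Mar 11, 2030 gives Mar 18, 2030, which is the date termination becomes effective. Mar 18, 2030 is a Monday and is not a listed holiday, so no roll-forward applies.

Mar 18, 2030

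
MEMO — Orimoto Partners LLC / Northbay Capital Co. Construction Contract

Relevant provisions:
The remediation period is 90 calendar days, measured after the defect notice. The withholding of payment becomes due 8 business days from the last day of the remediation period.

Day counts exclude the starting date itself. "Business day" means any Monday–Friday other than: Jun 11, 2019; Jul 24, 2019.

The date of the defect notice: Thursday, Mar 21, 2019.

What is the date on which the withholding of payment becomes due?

Jul 1, 2019

The last day of the remediation period: 90 calendar days after Mar 21, 2019 is Jun 19, 2019.
The date on which the withholding of payment becomes due: 8 business days after Wednesday, Jun 19, 2019, skipping weekends — Jun 20, Jun 21, Jun 24, Jun 25, Jun 26, Jun 27, Jun 28, Jul 1 — lands on Monday, Jul 1, 2019.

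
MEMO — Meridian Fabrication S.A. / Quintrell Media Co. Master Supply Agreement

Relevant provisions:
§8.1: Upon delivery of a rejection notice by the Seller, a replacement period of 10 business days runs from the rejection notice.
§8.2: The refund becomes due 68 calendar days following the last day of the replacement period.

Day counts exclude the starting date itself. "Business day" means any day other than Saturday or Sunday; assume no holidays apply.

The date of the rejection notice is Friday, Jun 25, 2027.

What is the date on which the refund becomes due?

From Friday, Jun 25, 2027, 10 business days (Jun 28, Jun 29, Jun 30, Jul 1, Jul 2, Jul 5, Jul 6, Jul 7, Jul 8, Jul 9, skipping weekends) brings us to Friday, Jul 9, 2027, which is the last day of the replacement period.
The date on which the refund becomes due: 68 calendar days after Jul 9, 2027 is Sep 15, 2027.

Sep 15, 2027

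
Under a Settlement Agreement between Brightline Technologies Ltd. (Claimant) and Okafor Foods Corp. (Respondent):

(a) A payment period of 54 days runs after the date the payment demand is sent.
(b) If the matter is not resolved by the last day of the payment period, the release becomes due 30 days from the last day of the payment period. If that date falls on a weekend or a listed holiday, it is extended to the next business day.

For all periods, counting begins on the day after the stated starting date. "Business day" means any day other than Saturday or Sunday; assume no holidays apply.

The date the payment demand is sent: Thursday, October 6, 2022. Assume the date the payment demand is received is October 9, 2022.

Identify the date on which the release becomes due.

The last day of the payment period: October 6, 2022 + 54 days = November 29, 2022.
The date on which the release becomes due: 30 calendar days after November 29, 2022 is December 29, 2022. December 29, 2022 is a Thursday, so no roll-forward applies.

December 29, 2022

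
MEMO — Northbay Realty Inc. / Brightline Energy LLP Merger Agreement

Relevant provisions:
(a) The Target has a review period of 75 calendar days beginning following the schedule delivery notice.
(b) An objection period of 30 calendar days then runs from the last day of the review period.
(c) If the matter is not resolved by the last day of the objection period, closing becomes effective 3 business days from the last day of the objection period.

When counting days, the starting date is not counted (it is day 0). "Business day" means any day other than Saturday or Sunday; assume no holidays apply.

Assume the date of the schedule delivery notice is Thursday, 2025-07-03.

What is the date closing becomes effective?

The last day of the review period: 75 calendar days after 2025-07-03 is 2025-09-16.
The last day of the objection period: 2025-09-16 + 30 days = 2025-10-16.
From Thursday, 2025-10-16, 3 business days (Oct 17, Oct 20, Oct 21, skipping weekends) brings us to Tuesday, 2025-10-21, which is the date closing becomes effective.

2025-10-21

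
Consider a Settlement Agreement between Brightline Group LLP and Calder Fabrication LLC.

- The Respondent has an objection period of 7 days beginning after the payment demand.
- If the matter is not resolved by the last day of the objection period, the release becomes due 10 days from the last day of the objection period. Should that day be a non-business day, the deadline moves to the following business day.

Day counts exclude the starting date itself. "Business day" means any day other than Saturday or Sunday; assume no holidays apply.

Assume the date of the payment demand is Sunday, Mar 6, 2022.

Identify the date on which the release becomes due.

Adding 7 calendar days to Mar 6, 2022 gives Mar 13, 2022, which is the last day of the objection period.
Adding 10 calendar days to Mar 13, 2022 gives Mar 23, 2022, which is the date on which the release becomes due. Mar 23, 2022 is a Wednesday, so no roll-forward applies.

Mar 23, 2022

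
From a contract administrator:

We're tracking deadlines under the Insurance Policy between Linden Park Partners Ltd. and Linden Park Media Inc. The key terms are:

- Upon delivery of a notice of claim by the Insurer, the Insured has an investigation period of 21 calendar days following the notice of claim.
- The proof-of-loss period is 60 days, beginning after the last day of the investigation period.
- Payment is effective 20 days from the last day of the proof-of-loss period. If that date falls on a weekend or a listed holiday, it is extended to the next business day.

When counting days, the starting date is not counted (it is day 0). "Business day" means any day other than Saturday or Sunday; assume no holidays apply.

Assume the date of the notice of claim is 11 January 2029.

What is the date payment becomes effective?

Adding 21 calendar days to 11 January 2029 gives 1 February 2029, which is the last day of the investigation period.
The last day of the proof-of-loss period: 60 calendar days after 1 February 2029 is 2 April 2029.
The date payment becomes effective: 20 calendar days after 2 April 2029 is 22 April 2029. That falls on a Sunday, so it rolls to the next business day, Monday, 23 April 2029.

23 April 2029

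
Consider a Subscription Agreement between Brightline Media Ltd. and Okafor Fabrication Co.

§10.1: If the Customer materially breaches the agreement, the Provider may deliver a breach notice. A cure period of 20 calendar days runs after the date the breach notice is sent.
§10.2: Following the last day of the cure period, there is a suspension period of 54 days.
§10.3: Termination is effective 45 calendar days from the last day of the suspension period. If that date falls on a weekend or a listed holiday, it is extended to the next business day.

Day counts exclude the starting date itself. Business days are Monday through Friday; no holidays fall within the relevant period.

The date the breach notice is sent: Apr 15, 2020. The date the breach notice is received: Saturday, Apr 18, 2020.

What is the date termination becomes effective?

The last day of the cure period: 20 calendar days after Apr 15, 2020 is May 5, 2020.
Adding 54 calendar days to May 5, 2020 gives Jun 28, 2020, which is the last day of the suspension period.
Adding 45 calendar days to Jun 28, 2020 gives Aug 12, 2020, which is the date termination becomes effective. Aug 12, 2020 is a Wednesday, so no roll-forward applies.

Aug 12, 2020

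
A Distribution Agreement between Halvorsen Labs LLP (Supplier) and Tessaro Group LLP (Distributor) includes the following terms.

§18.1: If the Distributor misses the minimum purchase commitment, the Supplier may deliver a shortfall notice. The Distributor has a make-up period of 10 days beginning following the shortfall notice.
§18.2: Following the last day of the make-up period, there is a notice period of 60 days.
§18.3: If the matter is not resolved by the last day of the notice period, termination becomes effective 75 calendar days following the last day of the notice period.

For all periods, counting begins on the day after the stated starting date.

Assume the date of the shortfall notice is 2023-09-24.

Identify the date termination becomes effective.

2024-02-16

The last day of the make-up period: 10 calendar days after 2023-09-24 is 2023-10-04.
The last day of the notice period: 2023-10-04 + 60 days = 2023-12-03.
The date termination becomes effective: 2023-12-03 + 75 days = 2024-02-16.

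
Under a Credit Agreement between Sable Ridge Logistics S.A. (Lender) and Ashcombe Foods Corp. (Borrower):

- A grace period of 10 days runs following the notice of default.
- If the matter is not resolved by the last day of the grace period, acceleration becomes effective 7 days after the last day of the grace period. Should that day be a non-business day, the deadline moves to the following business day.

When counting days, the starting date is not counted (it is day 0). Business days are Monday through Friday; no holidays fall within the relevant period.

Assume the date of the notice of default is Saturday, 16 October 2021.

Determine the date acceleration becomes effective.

2 November 2021

Adding 10 calendar days to 16 October 2021 gives 26 October 2021, which is the last day of the grace period.
The date acceleration becomes effective: 7 calendar days after 26 October 2021 is 2 November 2021. 2 November 2021 is a Tuesday, so no roll-forward applies.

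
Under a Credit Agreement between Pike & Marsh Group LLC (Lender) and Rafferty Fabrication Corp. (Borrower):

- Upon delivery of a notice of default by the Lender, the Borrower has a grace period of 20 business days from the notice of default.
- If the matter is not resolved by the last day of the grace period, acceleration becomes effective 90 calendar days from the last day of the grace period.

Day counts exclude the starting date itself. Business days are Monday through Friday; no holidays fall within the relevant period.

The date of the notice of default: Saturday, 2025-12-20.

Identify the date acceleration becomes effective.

2026-04-16

From Saturday, 2025-12-20, 20 business days (Dec 22, Dec 23, Dec 24, Dec 25, …, Jan 14, Jan 15, Jan 16, skipping weekends) brings us to Friday, 2026-01-16, which is the last day of the grace period.
The date acceleration becomes effective: 2026-01-16 + 90 days = 2026-04-16.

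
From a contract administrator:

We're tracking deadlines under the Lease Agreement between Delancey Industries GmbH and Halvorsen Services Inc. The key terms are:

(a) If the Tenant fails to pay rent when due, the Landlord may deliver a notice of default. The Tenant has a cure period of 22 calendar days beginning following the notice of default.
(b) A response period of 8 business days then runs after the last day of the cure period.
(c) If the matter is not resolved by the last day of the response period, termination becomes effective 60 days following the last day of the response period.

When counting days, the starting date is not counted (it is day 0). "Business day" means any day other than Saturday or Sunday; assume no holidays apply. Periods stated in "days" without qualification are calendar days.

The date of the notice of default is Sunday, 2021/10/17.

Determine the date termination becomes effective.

The last day of the cure period: 22 calendar days after 2021/10/17 is 2021/11/08.
The last day of the response period: 8 business days after Monday, 2021/11/08, skipping weekends — Nov 9, Nov 10, Nov 11, Nov 12, Nov 15, Nov 16, Nov 17, Nov 18 — lands on Thursday, 2021/11/18.
The date termination becomes effective: 60 calendar days after 2021/11/18 is 2022/01/17.

2022/01/17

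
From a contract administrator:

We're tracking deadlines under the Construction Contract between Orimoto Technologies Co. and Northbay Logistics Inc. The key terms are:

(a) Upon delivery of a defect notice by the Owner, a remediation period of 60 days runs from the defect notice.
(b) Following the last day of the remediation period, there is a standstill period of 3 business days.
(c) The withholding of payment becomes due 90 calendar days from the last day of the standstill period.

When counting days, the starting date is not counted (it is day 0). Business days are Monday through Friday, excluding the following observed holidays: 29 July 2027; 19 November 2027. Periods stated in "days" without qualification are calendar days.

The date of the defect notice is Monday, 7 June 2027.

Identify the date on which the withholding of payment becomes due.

9 November 2027

Adding 60 calendar days to 7 June 2027 gives 6 August 2027, which is the last day of the remediation period.
The last day of the standstill period: 3 business days after Friday, 6 August 2027, skipping weekends — Aug 9, Aug 10, Aug 11 — lands on Wednesday, 11 August 2027.
The date on which the withholding of payment becomes due: 90 calendar days after 11 August 2027 is 9 November 2027.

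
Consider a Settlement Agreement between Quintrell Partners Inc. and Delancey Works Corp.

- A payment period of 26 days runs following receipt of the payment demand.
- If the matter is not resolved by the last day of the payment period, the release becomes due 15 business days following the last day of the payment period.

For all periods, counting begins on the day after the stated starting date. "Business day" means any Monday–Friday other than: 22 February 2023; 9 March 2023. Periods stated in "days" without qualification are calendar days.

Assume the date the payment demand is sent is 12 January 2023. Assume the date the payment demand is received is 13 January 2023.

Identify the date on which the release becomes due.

2 March 2023

Adding 26 calendar days to 13 January 2023 gives 8 February 2023, which is the last day of the payment period.
The date on which the release becomes due: counting 15 business days from Wednesday, 8 February 2023 (Feb 9, Feb 10, Feb 13, Feb 14, …, Feb 28, Mar 1, Mar 2, skipping weekends and the listed holiday on Feb 22) reaches Thursday, 2 March 2023.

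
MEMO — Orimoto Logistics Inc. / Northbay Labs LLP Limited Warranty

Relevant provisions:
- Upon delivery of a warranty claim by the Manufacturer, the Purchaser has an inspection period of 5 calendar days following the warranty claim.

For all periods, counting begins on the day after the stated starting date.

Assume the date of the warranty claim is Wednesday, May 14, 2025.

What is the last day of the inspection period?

May 19, 2025

Adding 5 calendar days to May 14, 2025 gives May 19, 2025, which is the last day of the inspection period.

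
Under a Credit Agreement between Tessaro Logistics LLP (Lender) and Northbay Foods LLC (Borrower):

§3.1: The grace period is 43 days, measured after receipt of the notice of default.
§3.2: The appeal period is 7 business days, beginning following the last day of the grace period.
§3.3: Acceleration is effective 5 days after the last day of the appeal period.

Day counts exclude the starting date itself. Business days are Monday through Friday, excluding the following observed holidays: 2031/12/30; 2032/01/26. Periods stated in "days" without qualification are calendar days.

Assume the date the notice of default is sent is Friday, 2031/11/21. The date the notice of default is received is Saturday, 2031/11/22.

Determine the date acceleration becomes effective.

2032/01/18

The last day of the grace period: 2031/11/22 + 43 days = 2032/01/04.
From Sunday, 2032/01/04, 7 business days (Jan 5, Jan 6, Jan 7, Jan 8, Jan 9, Jan 12, Jan 13, skipping weekends) brings us to Tuesday, 2032/01/13, which is the last day of the appeal period.
The date acceleration becomes effective: 5 calendar days after 2032/01/13 is 2032/01/18.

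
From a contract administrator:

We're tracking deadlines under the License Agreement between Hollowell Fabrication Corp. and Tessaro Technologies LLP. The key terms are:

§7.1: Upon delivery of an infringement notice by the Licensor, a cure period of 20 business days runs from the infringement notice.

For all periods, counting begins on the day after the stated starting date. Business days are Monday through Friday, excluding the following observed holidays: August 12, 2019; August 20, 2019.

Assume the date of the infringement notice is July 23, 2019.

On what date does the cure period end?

The last day of the cure period: counting 20 business days from Tuesday, July 23, 2019 (Jul 24, Jul 25, Jul 26, Jul 29, …, Aug 19, Aug 21, Aug 22, skipping weekends and the listed holidays on Aug 12, Aug 20) reaches Thursday, August 22, 2019.

August 22, 2019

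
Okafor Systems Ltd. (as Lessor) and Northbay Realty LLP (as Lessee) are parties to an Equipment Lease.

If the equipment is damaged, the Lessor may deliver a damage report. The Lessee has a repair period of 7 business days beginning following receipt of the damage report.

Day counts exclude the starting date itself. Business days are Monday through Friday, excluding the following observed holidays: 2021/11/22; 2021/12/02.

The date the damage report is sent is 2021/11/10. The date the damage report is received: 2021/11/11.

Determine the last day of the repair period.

The last day of the repair period: counting 7 business days from Thursday, 2021/11/11 (Nov 12, Nov 15, Nov 16, Nov 17, Nov 18, Nov 19, Nov 23, skipping weekends and the listed holiday on Nov 22) reaches Tuesday, 2021/11/23.

2021/11/23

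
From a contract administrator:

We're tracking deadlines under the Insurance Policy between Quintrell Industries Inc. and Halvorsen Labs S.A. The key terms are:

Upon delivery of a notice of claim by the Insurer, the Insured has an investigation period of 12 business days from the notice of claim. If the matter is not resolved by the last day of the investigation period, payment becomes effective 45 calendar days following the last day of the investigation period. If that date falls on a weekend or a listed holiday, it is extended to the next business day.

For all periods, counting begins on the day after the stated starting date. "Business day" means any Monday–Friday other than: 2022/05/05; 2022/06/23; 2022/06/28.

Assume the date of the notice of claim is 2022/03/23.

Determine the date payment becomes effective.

2022/05/23

From Wednesday, 2022/03/23, 12 business days (Mar 24, Mar 25, Mar 28, Mar 29, …, Apr 6, Apr 7, Apr 8, skipping weekends) brings us to Friday, 2022/04/08, which is the last day of the investigation period.
Adding 45 calendar days to 2022/04/08 gives 2022/05/23, which is the date payment becomes effective. 2022/05/23 is a Monday and is not a listed holiday, so no roll-forward applies.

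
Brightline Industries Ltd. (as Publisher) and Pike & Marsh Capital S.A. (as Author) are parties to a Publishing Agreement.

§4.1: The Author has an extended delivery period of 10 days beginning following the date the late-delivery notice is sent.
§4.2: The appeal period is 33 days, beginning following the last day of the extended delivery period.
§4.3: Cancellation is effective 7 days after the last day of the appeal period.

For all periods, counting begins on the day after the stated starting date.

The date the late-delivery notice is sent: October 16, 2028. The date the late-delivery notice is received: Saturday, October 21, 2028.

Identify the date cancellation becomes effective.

December 5, 2028

The last day of the extended delivery period: October 16, 2028 + 10 days = October 26, 2028.
The last day of the appeal period: 33 calendar days after October 26, 2028 is November 28, 2028.
The date cancellation becomes effective: 7 calendar days after November 28, 2028 is December 5, 2028.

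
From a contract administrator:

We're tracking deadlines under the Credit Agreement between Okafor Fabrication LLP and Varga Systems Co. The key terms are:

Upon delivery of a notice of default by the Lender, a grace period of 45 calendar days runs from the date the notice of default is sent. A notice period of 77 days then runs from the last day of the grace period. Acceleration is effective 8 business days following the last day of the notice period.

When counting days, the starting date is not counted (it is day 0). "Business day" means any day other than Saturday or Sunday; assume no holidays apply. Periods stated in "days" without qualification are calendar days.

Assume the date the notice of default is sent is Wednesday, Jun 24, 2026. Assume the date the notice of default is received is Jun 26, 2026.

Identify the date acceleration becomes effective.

The last day of the grace period: 45 calendar days after Jun 24, 2026 is Aug 8, 2026.
Adding 77 calendar days to Aug 8, 2026 gives Oct 24, 2026, which is the last day of the notice period.
The date acceleration becomes effective: 8 business days after Saturday, Oct 24, 2026, skipping weekends — Oct 26, Oct 27, Oct 28, Oct 29, Oct 30, Nov 2, Nov 3, Nov 4 — lands on Wednesday, Nov 4, 2026.

Nov 4, 2026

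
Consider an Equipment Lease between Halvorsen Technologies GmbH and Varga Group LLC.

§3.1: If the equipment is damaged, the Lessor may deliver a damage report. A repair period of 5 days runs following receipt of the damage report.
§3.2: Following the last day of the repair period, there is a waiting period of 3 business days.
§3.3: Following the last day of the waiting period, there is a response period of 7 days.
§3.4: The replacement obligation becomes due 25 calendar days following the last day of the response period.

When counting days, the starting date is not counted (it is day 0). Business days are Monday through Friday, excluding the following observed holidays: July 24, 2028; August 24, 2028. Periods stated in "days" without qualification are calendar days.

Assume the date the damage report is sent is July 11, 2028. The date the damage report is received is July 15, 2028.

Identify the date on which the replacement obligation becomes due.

August 27, 2028

The last day of the repair period: 5 calendar days after July 15, 2028 is July 20, 2028.
The last day of the waiting period: counting 3 business days from Thursday, July 20, 2028 (Jul 21, Jul 25, Jul 26, skipping weekends and the listed holiday on Jul 24) reaches Wednesday, July 26, 2028.
Adding 7 calendar days to July 26, 2028 gives August 2, 2028, which is the last day of the response period.
The date on which the replacement obligation becomes due: 25 calendar days after August 2, 2028 is August 27, 2028.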